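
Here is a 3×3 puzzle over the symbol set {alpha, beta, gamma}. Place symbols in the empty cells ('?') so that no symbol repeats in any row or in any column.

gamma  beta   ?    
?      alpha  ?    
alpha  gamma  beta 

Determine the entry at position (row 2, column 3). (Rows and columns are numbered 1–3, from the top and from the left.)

gamma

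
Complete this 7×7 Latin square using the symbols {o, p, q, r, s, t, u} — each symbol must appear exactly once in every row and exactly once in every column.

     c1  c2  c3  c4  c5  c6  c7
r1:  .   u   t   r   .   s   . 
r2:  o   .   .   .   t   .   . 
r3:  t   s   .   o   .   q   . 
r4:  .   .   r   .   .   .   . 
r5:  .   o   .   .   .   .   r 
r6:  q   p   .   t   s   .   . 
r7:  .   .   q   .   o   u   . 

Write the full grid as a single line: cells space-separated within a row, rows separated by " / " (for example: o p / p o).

(r1,c1) = p
(r1,c5) = q
(r1,c7) = o
(r6,c7) = u
(r3,c7) = p
(r6,c3) = o
(r6,c6) = r
(r2,c6) = p
(r3,c3) = u
(r3,c5) = r
(r5,c6) = t
(r2,c3) = s
(r2,c7) = q
(r4,c6) = o
(r5,c3) = p
(r5,c5) = u
(r2,c2) = r
(r2,c4) = u
(r4,c5) = p
(r5,c1) = s
(r5,c4) = q
(r7,c1) = r
(r7,c2) = t
(r7,c7) = s
(r4,c1) = u
(r4,c2) = q
(r4,c4) = s
(r4,c7) = t
(r7,c4) = p

p u t r q s o / o r s u t p q / t s u o r q p / u q r s p o t / s o p q u t r / q p o t s r u / r t q p o u s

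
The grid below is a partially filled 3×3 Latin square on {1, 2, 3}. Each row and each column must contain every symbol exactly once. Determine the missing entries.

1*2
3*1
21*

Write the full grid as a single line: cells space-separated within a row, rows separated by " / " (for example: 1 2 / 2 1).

1 3 2 / 3 2 1 / 2 1 3

row 1 has {1,2}; column 2 has {1} — only 3 is left for (r1,c2).
row 2 has {1,3}; column 2 has {1,3} — only 2 is left for (r2,c2).
row 3 has {1,2}; column 3 has {1,2} — only 3 is left for (r3,c3).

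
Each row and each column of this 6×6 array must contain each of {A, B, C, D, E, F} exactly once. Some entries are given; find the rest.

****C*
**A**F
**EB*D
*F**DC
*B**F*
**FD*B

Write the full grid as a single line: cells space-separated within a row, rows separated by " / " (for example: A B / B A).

B E D F C A / E D A C B F / F C E B A D / A F B E D C / D B C A F E / C A F D E B

(r3,c5) = A
(r4,c3) = B
(r6,c5) = E
(r1,c3) = D
(r2,c5) = B
(r3,c2) = C
(r5,c3) = C
(r6,c2) = A
(r1,c2) = E
(r1,c6) = A
(r2,c2) = D
(r3,c1) = F
(r5,c6) = E
(r6,c1) = C
(r1,c1) = B
(r1,c4) = F
(r2,c1) = E
(r2,c4) = C
(r4,c1) = A
(r4,c4) = E
(r5,c1) = D
(r5,c4) = A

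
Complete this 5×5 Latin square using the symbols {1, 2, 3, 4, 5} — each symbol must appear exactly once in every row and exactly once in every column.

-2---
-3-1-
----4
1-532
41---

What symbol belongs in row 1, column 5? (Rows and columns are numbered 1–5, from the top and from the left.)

(r2,c5): row 2 has {1,3}; column 5 has {2,4}, so it must be 5.
(r3,c2): row 3 has {4}; column 2 has {1,2,3}, so it must be 5.
(r3,c4): row 3 has {4,5}; column 4 has {1,3}, so it must be 2.
(r4,c2): row 4 has {1,2,3,5}; column 2 has {1,2,3,5}, so it must be 4.
(r5,c4): row 5 has {1,4}; column 4 has {1,2,3}, so it must be 5.
(r5,c5): row 5 has {1,4,5}; column 5 has {2,4,5}, so it must be 3.
(r1,c4): row 1 has {2}; column 4 has {1,2,3,5}, so it must be 4.
(r1,c5): row 1 has {2,4}; column 5 has {2,3,4,5}, so it must be 1.

1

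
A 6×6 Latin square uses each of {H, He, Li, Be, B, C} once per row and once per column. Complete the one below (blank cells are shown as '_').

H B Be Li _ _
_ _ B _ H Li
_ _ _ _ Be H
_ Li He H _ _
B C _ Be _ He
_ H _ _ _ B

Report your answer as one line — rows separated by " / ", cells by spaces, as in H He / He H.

H B Be Li He C / He Be B C H Li / Li He C B Be H / C Li He H B Be / B C H Be Li He / Be H Li He C B

Cell (r1,c6): row 1 has {H,Li,Be,B}; column 6 has {H,He,Li,B} → C.
Cell (r3,c2): row 3 has {H,Be}; column 2 has {H,Li,B,C} → He.
Cell (r4,c6): row 4 has {H,He,Li}; column 6 has {H,He,Li,B,C} → Be.
Cell (r5,c5): row 5 has {He,Be,B,C}; column 5 has {H,Be} → Li.
Cell (r1,c5): row 1 has {H,Li,Be,B,C}; column 5 has {H,Li,Be} → He.
Cell (r2,c2): row 2 has {H,Li,B}; column 2 has {H,He,Li,B,C} → Be.
Cell (r4,c1): row 4 has {H,He,Li,Be}; column 1 has {H,B} → C.
Cell (r4,c5): row 4 has {H,He,Li,Be,C}; column 5 has {H,He,Li,Be} → B.
Cell (r5,c3): row 5 has {He,Li,Be,B,C}; column 3 has {He,Be,B} → H.
Cell (r6,c5): row 6 has {H,B}; column 5 has {H,He,Li,Be,B} → C.
Cell (r2,c1): row 2 has {H,Li,Be,B}; column 1 has {H,B,C} → He.
Cell (r2,c4): row 2 has {H,He,Li,Be,B}; column 4 has {H,Li,Be} → C.
Cell (r3,c1): row 3 has {H,He,Be}; column 1 has {H,He,B,C} → Li.
Cell (r3,c3): row 3 has {H,He,Li,Be}; column 3 has {H,He,Be,B} → C.
Cell (r3,c4): row 3 has {H,He,Li,Be,C}; column 4 has {H,Li,Be,C} → B.
Cell (r6,c1): row 6 has {H,B,C}; column 1 has {H,He,Li,B,C} → Be.
Cell (r6,c3): row 6 has {H,Be,B,C}; column 3 has {H,He,Be,B,C} → Li.
Cell (r6,c4): row 6 has {H,Li,Be,B,C}; column 4 has {H,Li,Be,B,C} → He.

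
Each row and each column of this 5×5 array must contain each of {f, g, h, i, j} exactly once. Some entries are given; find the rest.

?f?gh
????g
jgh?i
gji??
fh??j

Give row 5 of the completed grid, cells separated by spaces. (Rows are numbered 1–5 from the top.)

f h g i j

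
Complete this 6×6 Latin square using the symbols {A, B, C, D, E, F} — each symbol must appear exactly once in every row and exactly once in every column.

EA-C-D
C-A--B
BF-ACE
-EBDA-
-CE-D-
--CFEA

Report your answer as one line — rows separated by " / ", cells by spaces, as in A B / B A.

E A F C B D / C D A E F B / B F D A C E / F E B D A C / A C E B D F / D B C F E A

(r1,c3) = F
(r1,c5) = B
(r2,c2) = D
(r2,c4) = E
(r2,c5) = F
(r3,c3) = D
(r4,c1) = F
(r4,c6) = C
(r5,c1) = A
(r5,c4) = B
(r5,c6) = F
(r6,c1) = D
(r6,c2) = B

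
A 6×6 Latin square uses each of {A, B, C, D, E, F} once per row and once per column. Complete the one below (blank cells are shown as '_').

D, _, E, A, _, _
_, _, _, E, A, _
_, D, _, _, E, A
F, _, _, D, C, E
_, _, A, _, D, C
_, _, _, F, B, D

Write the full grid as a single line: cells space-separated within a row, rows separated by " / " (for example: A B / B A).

(r1,c5) = F
(r1,c6) = B
(r2,c6) = F
(r4,c3) = B
(r5,c4) = B
(r6,c3) = C
(r1,c2) = C
(r2,c2) = B
(r2,c3) = D
(r3,c3) = F
(r3,c4) = C
(r4,c2) = A
(r5,c1) = E
(r5,c2) = F
(r6,c1) = A
(r6,c2) = E
(r2,c1) = C
(r3,c1) = B

D C E A F B / C B D E A F / B D F C E A / F A B D C E / E F A B D C / A E C F B D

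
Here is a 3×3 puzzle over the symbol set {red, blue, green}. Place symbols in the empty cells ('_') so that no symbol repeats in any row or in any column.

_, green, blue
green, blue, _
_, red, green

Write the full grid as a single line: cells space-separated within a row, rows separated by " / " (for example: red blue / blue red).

At row 1, column 1: row 1 has {blue,green}; column 1 has {green}; that leaves red.
At row 2, column 3: row 2 has {blue,green}; column 3 has {blue,green}; that leaves red.
At row 3, column 1: row 3 has {red,green}; column 1 has {red,green}; that leaves blue.

red green blue / green blue red / blue red green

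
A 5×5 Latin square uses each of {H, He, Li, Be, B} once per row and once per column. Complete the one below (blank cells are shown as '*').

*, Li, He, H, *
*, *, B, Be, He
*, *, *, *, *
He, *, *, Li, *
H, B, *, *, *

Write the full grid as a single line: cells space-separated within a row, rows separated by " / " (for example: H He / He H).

B Li He H Be / Li H B Be He / Be He Li B H / He Be H Li B / H B Be He Li

(r2,c1) = Li
(r2,c2) = H
(r4,c2) = Be
(r4,c3) = H
(r4,c5) = B
(r5,c4) = He
(r1,c5) = Be
(r3,c2) = He
(r3,c4) = B
(r5,c5) = Li
(r1,c1) = B
(r3,c1) = Be
(r3,c3) = Li
(r3,c5) = H
(r5,c3) = Be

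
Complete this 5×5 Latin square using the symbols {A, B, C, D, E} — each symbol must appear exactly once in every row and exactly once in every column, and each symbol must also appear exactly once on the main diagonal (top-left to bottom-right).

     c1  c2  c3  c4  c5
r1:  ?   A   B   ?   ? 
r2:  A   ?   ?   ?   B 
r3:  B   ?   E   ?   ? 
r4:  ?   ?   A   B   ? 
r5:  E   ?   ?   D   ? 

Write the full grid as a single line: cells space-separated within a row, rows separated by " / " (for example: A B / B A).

D A B C E / A C D E B / B D E A C / C E A B D / E B C D A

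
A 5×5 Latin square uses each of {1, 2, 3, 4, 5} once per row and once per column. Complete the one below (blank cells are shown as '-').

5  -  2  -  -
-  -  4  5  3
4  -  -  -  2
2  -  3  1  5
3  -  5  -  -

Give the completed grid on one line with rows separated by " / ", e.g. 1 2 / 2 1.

At row 2, column 1: row 2 has {3,4,5}; column 1 has {2,3,4,5}; that leaves 1.
At row 2, column 2: row 2 has {1,3,4,5}; column 2 is empty so far; that leaves 2.
At row 3, column 3: row 3 has {2,4}; column 3 has {2,3,4,5}; that leaves 1.
At row 3, column 4: row 3 has {1,2,4}; column 4 has {1,5}; that leaves 3.
At row 4, column 2: row 4 has {1,2,3,5}; column 2 has {2}; that leaves 4.
At row 5, column 2: row 5 has {3,5}; column 2 has {2,4}; that leaves 1.
At row 5, column 5: row 5 has {1,3,5}; column 5 has {2,3,5}; that leaves 4.
At row 1, column 2: row 1 has {2,5}; column 2 has {1,2,4}; that leaves 3.
At row 1, column 4: row 1 has {2,3,5}; column 4 has {1,3,5}; that leaves 4.
At row 1, column 5: row 1 has {2,3,4,5}; column 5 has {2,3,4,5}; that leaves 1.
At row 3, column 2: row 3 has {1,2,3,4}; column 2 has {1,2,3,4}; that leaves 5.
At row 5, column 4: row 5 has {1,3,4,5}; column 4 has {1,3,4,5}; that leaves 2.

5 3 2 4 1 / 1 2 4 5 3 / 4 5 1 3 2 / 2 4 3 1 5 / 3 1 5 2 4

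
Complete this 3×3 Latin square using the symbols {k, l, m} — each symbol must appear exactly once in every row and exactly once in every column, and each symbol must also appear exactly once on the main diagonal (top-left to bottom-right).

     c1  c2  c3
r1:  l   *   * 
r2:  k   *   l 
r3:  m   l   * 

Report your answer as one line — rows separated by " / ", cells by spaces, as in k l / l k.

(r2,c2) = m
(r3,c3) = k
(r1,c2) = k
(r1,c3) = m

l k m / k m l / m l k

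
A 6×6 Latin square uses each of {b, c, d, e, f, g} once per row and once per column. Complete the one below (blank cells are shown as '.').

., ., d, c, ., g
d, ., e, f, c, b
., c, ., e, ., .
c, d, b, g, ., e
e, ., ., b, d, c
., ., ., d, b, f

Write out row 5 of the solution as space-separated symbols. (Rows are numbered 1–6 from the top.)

e f g b d c

(r2,c2) = g
(r3,c6) = d
(r4,c5) = f
(r5,c2) = f
(r5,c3) = g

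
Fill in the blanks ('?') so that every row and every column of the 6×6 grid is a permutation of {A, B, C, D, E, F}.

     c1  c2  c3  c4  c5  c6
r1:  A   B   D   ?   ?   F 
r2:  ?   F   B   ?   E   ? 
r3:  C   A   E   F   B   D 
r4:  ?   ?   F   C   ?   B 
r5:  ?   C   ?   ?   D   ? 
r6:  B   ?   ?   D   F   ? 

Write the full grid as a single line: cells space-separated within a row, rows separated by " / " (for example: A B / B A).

(r1,c4): row 1 has {A,B,D,F}; column 4 has {C,D,F}, so it must be E.
(r1,c5): row 1 has {A,B,D,E,F}; column 5 has {B,D,E,F}, so it must be C.
(r2,c1): row 2 has {B,E,F}; column 1 has {A,B,C}, so it must be D.
(r2,c4): row 2 has {B,D,E,F}; column 4 has {C,D,E,F}, so it must be A.
(r2,c6): row 2 has {A,B,D,E,F}; column 6 has {B,D,F}, so it must be C.
(r4,c1): row 4 has {B,C,F}; column 1 has {A,B,C,D}, so it must be E.
(r4,c2): row 4 has {B,C,E,F}; column 2 has {A,B,C,F}, so it must be D.
(r4,c5): row 4 has {B,C,D,E,F}; column 5 has {B,C,D,E,F}, so it must be A.
(r5,c1): row 5 has {C,D}; column 1 has {A,B,C,D,E}, so it must be F.
(r5,c3): row 5 has {C,D,F}; column 3 has {B,D,E,F}, so it must be A.
(r5,c4): row 5 has {A,C,D,F}; column 4 has {A,C,D,E,F}, so it must be B.
(r5,c6): row 5 has {A,B,C,D,F}; column 6 has {B,C,D,F}, so it must be E.
(r6,c2): row 6 has {B,D,F}; column 2 has {A,B,C,D,F}, so it must be E.
(r6,c3): row 6 has {B,D,E,F}; column 3 has {A,B,D,E,F}, so it must be C.
(r6,c6): row 6 has {B,C,D,E,F}; column 6 has {B,C,D,E,F}, so it must be A.

A B D E C F / D F B A E C / C A E F B D / E D F C A B / F C A B D E / B E C D F A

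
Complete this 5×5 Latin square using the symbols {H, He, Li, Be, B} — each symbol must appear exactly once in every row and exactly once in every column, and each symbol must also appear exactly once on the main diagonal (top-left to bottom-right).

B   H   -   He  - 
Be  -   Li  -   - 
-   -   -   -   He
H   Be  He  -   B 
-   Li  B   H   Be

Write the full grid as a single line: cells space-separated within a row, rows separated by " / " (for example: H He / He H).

B H Be He Li / Be He Li B H / Li B H Be He / H Be He Li B / He Li B H Be

(r1,c3) = Be
(r1,c5) = Li
(r2,c2) = He
(r2,c4) = B
(r2,c5) = H
(r3,c1) = Li
(r3,c2) = B
(r3,c3) = H
(r3,c4) = Be
(r4,c4) = Li
(r5,c1) = He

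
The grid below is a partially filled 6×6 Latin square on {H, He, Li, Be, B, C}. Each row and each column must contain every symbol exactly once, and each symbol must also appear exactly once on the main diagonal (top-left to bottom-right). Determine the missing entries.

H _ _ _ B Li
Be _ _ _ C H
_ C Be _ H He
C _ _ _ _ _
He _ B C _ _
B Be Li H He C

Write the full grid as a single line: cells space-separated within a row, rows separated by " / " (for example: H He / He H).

(r1,c2) = He
(r1,c3) = C
(r1,c4) = Be
(r2,c3) = He
(r3,c1) = Li
(r3,c4) = B
(r4,c3) = H
(r5,c5) = Li
(r5,c6) = Be
(r2,c2) = B
(r2,c4) = Li
(r4,c2) = Li
(r4,c4) = He
(r4,c5) = Be
(r4,c6) = B
(r5,c2) = H

H He C Be B Li / Be B He Li C H / Li C Be B H He / C Li H He Be B / He H B C Li Be / B Be Li H He C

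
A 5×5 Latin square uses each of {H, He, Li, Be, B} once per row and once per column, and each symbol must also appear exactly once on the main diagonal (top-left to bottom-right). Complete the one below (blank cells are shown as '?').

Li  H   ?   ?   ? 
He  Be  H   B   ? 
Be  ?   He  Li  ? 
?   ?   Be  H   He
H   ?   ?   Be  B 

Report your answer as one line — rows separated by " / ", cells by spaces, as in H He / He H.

Li H B He Be / He Be H B Li / Be B He Li H / B Li Be H He / H He Li Be B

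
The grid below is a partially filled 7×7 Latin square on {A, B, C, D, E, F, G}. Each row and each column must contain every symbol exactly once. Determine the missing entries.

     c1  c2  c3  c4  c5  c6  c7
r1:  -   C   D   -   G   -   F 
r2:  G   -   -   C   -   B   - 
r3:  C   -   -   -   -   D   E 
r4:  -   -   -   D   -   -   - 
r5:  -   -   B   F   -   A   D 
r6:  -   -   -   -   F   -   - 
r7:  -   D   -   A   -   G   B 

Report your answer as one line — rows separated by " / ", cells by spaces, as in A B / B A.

(r1,c6) = E
(r2,c7) = A
(r5,c1) = E
(r5,c2) = G
(r5,c5) = C
(r6,c6) = C
(r6,c7) = G
(r7,c1) = F
(r7,c5) = E
(r1,c4) = B
(r2,c5) = D
(r3,c4) = G
(r4,c6) = F
(r4,c7) = C
(r6,c4) = E
(r7,c3) = C
(r1,c1) = A
(r4,c1) = B
(r4,c5) = A
(r6,c1) = D
(r6,c3) = A
(r3,c3) = F
(r3,c5) = B
(r4,c2) = E
(r4,c3) = G
(r6,c2) = B
(r2,c2) = F
(r2,c3) = E
(r3,c2) = A

A C D B G E F / G F E C D B A / C A F G B D E / B E G D A F C / E G B F C A D / D B A E F C G / F D C A E G B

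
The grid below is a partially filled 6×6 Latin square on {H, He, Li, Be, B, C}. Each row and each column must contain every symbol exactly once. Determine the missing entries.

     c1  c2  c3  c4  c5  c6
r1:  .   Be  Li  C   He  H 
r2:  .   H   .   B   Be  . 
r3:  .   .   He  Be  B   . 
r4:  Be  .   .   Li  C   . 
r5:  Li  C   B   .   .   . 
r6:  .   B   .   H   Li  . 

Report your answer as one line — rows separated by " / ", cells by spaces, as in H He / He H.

B Be Li C He H / He H C B Be Li / H Li He Be B C / Be He H Li C B / Li C B He H Be / C B Be H Li He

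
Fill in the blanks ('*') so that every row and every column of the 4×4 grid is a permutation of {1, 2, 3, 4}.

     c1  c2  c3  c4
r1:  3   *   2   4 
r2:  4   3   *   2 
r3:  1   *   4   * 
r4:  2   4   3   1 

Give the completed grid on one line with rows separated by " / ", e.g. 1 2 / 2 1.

3 1 2 4 / 4 3 1 2 / 1 2 4 3 / 2 4 3 1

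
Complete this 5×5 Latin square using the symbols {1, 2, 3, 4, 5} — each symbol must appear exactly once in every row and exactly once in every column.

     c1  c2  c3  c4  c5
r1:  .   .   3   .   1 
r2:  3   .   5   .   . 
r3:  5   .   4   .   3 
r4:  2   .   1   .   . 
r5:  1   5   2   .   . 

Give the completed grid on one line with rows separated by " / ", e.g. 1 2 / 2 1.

4 2 3 5 1 / 3 4 5 1 2 / 5 1 4 2 3 / 2 3 1 4 5 / 1 5 2 3 4

(r1,c1) = 4
(r1,c2) = 2
(r1,c4) = 5
(r3,c2) = 1
(r3,c4) = 2
(r5,c5) = 4
(r2,c2) = 4
(r2,c4) = 1
(r2,c5) = 2
(r4,c2) = 3
(r4,c4) = 4
(r4,c5) = 5
(r5,c4) = 3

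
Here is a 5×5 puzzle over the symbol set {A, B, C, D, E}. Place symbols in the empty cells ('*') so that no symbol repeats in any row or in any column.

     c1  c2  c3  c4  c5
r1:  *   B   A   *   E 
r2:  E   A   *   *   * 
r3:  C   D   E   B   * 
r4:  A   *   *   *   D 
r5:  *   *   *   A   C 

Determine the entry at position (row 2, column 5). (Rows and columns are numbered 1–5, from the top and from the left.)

B

row 1 has {A,B,E}; column 1 has {A,C,E} — only D is left for (r1,c1).
row 1 has {A,B,D,E}; column 4 has {A,B} — only C is left for (r1,c4).
row 2 has {A,E}; column 4 has {A,B,C} — only D is left for (r2,c4).
row 2 has {A,D,E}; column 5 has {C,D,E} — only B is left for (r2,c5).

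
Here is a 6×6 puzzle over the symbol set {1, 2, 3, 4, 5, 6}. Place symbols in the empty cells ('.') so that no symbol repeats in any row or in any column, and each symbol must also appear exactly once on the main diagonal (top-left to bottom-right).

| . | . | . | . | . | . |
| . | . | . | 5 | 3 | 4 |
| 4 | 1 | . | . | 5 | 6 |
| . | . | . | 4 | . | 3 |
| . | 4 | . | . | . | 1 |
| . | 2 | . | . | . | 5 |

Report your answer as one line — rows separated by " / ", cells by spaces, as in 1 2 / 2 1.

1 3 5 6 4 2 / 2 6 1 5 3 4 / 4 1 3 2 5 6 / 6 5 2 4 1 3 / 5 4 6 3 2 1 / 3 2 4 1 6 5

At row 1, column 6: row 1 is empty so far; column 6 has {1,3,4,5,6}; that leaves 2.
At row 2, column 2: row 2 has {3,4,5}; column 2 has {1,2,4}; the diagonal has {4,5}; that leaves 6.
At row 4, column 2: row 4 has {3,4}; column 2 has {1,2,4,6}; that leaves 5.
At row 5, column 5: row 5 has {1,4}; column 5 has {3,5}; the diagonal has {4,5,6}; that leaves 2.
At row 1, column 2: row 1 has {2}; column 2 has {1,2,4,5,6}; that leaves 3.
At row 3, column 3: row 3 has {1,4,5,6}; column 3 is empty so far; the diagonal has {2,4,5,6}; that leaves 3.
At row 3, column 4: row 3 has {1,3,4,5,6}; column 4 has {4,5}; that leaves 2.
At row 1, column 1: row 1 has {2,3}; column 1 has {4}; the diagonal has {2,3,4,5,6}; that leaves 1.
At row 1, column 4: row 1 has {1,2,3}; column 4 has {2,4,5}; that leaves 6.
At row 1, column 5: row 1 has {1,2,3,6}; column 5 has {2,3,5}; that leaves 4.
At row 2, column 1: row 2 has {3,4,5,6}; column 1 has {1,4}; that leaves 2.
At row 2, column 3: row 2 has {2,3,4,5,6}; column 3 has {3}; that leaves 1.
At row 4, column 1: row 4 has {3,4,5}; column 1 has {1,2,4}; that leaves 6.
At row 4, column 3: row 4 has {3,4,5,6}; column 3 has {1,3}; that leaves 2.
At row 4, column 5: row 4 has {2,3,4,5,6}; column 5 has {2,3,4,5}; that leaves 1.
At row 5, column 4: row 5 has {1,2,4}; column 4 has {2,4,5,6}; that leaves 3.
At row 6, column 1: row 6 has {2,5}; column 1 has {1,2,4,6}; that leaves 3.
At row 6, column 4: row 6 has {2,3,5}; column 4 has {2,3,4,5,6}; that leaves 1.
At row 6, column 5: row 6 has {1,2,3,5}; column 5 has {1,2,3,4,5}; that leaves 6.
At row 1, column 3: row 1 has {1,2,3,4,6}; column 3 has {1,2,3}; that leaves 5.
At row 5, column 1: row 5 has {1,2,3,4}; column 1 has {1,2,3,4,6}; that leaves 5.
At row 5, column 3: row 5 has {1,2,3,4,5}; column 3 has {1,2,3,5}; that leaves 6.
At row 6, column 3: row 6 has {1,2,3,5,6}; column 3 has {1,2,3,5,6}; that leaves 4.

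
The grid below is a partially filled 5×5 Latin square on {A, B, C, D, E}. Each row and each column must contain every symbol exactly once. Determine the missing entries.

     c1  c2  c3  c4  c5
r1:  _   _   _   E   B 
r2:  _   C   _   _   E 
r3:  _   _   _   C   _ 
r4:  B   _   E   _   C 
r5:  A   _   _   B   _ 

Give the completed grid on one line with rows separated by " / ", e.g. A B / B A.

C D A E B / D C B A E / E B D C A / B A E D C / A E C B D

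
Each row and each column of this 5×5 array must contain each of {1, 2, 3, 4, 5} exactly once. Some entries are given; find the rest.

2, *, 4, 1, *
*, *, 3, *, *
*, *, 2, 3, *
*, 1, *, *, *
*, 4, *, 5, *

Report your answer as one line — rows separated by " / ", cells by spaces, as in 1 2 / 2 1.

(r3,c2): row 3 has {2,3}; column 2 has {1,4}, so it must be 5.
(r4,c3): row 4 has {1}; column 3 has {2,3,4}, so it must be 5.
(r5,c3): row 5 has {4,5}; column 3 has {2,3,4,5}, so it must be 1.
(r1,c2): row 1 has {1,2,4}; column 2 has {1,4,5}, so it must be 3.
(r1,c5): row 1 has {1,2,3,4}; column 5 is empty so far, so it must be 5.
(r2,c2): row 2 has {3}; column 2 has {1,3,4,5}, so it must be 2.
(r2,c4): row 2 has {2,3}; column 4 has {1,3,5}, so it must be 4.
(r2,c5): row 2 has {2,3,4}; column 5 has {5}, so it must be 1.
(r3,c5): row 3 has {2,3,5}; column 5 has {1,5}, so it must be 4.
(r4,c4): row 4 has {1,5}; column 4 has {1,3,4,5}, so it must be 2.
(r4,c5): row 4 has {1,2,5}; column 5 has {1,4,5}, so it must be 3.
(r5,c1): row 5 has {1,4,5}; column 1 has {2}, so it must be 3.
(r5,c5): row 5 has {1,3,4,5}; column 5 has {1,3,4,5}, so it must be 2.
(r2,c1): row 2 has {1,2,3,4}; column 1 has {2,3}, so it must be 5.
(r3,c1): row 3 has {2,3,4,5}; column 1 has {2,3,5}, so it must be 1.
(r4,c1): row 4 has {1,2,3,5}; column 1 has {1,2,3,5}, so it must be 4.

2 3 4 1 5 / 5 2 3 4 1 / 1 5 2 3 4 / 4 1 5 2 3 / 3 4 1 5 2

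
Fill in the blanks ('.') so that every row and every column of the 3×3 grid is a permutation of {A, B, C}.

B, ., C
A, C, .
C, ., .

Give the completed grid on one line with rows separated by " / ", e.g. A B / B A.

B A C / A C B / C B A

(r1,c2): row 1 has {B,C}; column 2 has {C}, so it must be A.
(r2,c3): row 2 has {A,C}; column 3 has {C}, so it must be B.
(r3,c2): row 3 has {C}; column 2 has {A,C}, so it must be B.
(r3,c3): row 3 has {B,C}; column 3 has {B,C}, so it must be A.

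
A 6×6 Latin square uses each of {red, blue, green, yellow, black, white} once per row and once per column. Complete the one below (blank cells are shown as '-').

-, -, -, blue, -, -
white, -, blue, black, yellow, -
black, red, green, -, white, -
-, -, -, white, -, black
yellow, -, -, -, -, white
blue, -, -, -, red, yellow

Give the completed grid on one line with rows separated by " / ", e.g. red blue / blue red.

red white yellow blue black green / white green blue black yellow red / black red green yellow white blue / green yellow red white blue black / yellow blue black red green white / blue black white green red yellow

(r2,c2) = green
(r2,c6) = red
(r3,c4) = yellow
(r3,c6) = blue
(r6,c4) = green
(r1,c6) = green
(r5,c4) = red
(r1,c1) = red
(r1,c5) = black
(r4,c1) = green
(r4,c5) = blue
(r5,c3) = black
(r5,c5) = green
(r6,c3) = white
(r1,c3) = yellow
(r4,c2) = yellow
(r4,c3) = red
(r5,c2) = blue
(r6,c2) = black
(r1,c2) = white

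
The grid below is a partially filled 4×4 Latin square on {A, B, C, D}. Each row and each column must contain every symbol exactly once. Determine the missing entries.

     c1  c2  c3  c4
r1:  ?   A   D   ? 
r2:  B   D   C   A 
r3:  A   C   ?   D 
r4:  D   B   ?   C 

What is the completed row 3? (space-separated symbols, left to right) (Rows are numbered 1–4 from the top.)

Cell (r1,c1): row 1 has {A,D}; column 1 has {A,B,D} → C.
Cell (r1,c4): row 1 has {A,C,D}; column 4 has {A,C,D} → B.
Cell (r3,c3): row 3 has {A,C,D}; column 3 has {C,D} → B.

A C B D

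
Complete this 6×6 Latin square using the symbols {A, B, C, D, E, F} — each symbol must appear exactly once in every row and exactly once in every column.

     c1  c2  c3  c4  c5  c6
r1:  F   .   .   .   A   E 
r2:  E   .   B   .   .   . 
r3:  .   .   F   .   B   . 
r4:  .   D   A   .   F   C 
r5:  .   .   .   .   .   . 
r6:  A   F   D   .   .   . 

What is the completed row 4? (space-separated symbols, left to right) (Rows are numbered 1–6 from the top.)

B D A E F C

(r1,c3): row 1 has {A,E,F}; column 3 has {A,B,D,F}, so it must be C.
(r4,c1): row 4 has {A,C,D,F}; column 1 has {A,E,F}, so it must be B.
(r4,c4): row 4 has {A,B,C,D,F}; column 4 is empty so far, so it must be E.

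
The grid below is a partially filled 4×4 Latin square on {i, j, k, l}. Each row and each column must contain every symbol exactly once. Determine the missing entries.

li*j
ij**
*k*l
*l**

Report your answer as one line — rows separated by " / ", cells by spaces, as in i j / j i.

l i k j / i j l k / j k i l / k l j i

(r1,c3) = k
(r2,c3) = l
(r2,c4) = k
(r3,c1) = j
(r3,c3) = i
(r4,c1) = k
(r4,c3) = j
(r4,c4) = i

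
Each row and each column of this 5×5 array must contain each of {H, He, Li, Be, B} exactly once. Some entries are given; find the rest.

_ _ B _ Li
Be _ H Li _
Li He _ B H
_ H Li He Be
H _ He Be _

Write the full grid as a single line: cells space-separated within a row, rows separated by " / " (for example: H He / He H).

He Be B H Li / Be B H Li He / Li He Be B H / B H Li He Be / H Li He Be B

(r1,c1): row 1 has {Li,B}; column 1 has {H,Li,Be}, so it must be He.
(r1,c2): row 1 has {He,Li,B}; column 2 has {H,He}, so it must be Be.
(r1,c4): row 1 has {He,Li,Be,B}; column 4 has {He,Li,Be,B}, so it must be H.
(r2,c2): row 2 has {H,Li,Be}; column 2 has {H,He,Be}, so it must be B.
(r2,c5): row 2 has {H,Li,Be,B}; column 5 has {H,Li,Be}, so it must be He.
(r3,c3): row 3 has {H,He,Li,B}; column 3 has {H,He,Li,B}, so it must be Be.
(r4,c1): row 4 has {H,He,Li,Be}; column 1 has {H,He,Li,Be}, so it must be B.
(r5,c2): row 5 has {H,He,Be}; column 2 has {H,He,Be,B}, so it must be Li.
(r5,c5): row 5 has {H,He,Li,Be}; column 5 has {H,He,Li,Be}, so it must be B.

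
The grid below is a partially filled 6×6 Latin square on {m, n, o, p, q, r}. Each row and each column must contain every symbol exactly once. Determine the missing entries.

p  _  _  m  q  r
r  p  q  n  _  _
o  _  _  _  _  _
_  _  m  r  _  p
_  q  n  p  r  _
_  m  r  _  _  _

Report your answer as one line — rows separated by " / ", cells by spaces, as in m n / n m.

p n o m q r / r p q n o m / o r p q m n / q o m r n p / m q n p r o / n m r o p q

(r1,c3) = o
(r3,c3) = p
(r3,c4) = q
(r5,c1) = m
(r5,c6) = o
(r6,c4) = o
(r1,c2) = n
(r2,c6) = m
(r3,c2) = r
(r3,c6) = n
(r4,c2) = o
(r4,c5) = n
(r6,c5) = p
(r6,c6) = q
(r2,c5) = o
(r3,c5) = m
(r4,c1) = q
(r6,c1) = n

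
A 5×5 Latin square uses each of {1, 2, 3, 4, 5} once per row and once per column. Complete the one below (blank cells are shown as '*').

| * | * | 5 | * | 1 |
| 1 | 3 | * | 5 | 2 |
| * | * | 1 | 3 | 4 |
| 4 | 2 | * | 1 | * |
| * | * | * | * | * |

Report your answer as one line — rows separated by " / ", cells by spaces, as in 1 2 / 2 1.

(r1,c2): row 1 has {1,5}; column 2 has {2,3}, so it must be 4.
(r1,c4): row 1 has {1,4,5}; column 4 has {1,3,5}, so it must be 2.
(r2,c3): row 2 has {1,2,3,5}; column 3 has {1,5}, so it must be 4.
(r3,c2): row 3 has {1,3,4}; column 2 has {2,3,4}, so it must be 5.
(r4,c3): row 4 has {1,2,4}; column 3 has {1,4,5}, so it must be 3.
(r4,c5): row 4 has {1,2,3,4}; column 5 has {1,2,4}, so it must be 5.
(r5,c2): row 5 is empty so far; column 2 has {2,3,4,5}, so it must be 1.
(r5,c3): row 5 has {1}; column 3 has {1,3,4,5}, so it must be 2.
(r5,c4): row 5 has {1,2}; column 4 has {1,2,3,5}, so it must be 4.
(r5,c5): row 5 has {1,2,4}; column 5 has {1,2,4,5}, so it must be 3.
(r1,c1): row 1 has {1,2,4,5}; column 1 has {1,4}, so it must be 3.
(r3,c1): row 3 has {1,3,4,5}; column 1 has {1,3,4}, so it must be 2.
(r5,c1): row 5 has {1,2,3,4}; column 1 has {1,2,3,4}, so it must be 5.

3 4 5 2 1 / 1 3 4 5 2 / 2 5 1 3 4 / 4 2 3 1 5 / 5 1 2 4 3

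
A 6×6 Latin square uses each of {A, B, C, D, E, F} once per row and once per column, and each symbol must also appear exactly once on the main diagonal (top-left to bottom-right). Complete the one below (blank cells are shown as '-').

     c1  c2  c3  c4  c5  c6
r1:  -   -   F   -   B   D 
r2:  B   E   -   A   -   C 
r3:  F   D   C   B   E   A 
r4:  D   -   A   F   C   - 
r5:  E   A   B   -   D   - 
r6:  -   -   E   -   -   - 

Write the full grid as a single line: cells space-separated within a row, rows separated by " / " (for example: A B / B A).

row 1 has {B,D,F}; column 1 has {B,D,E,F}; the diagonal has {C,D,E,F} — only A is left for (r1,c1).
row 1 has {A,B,D,F}; column 2 has {A,D,E} — only C is left for (r1,c2).
row 1 has {A,B,C,D,F}; column 4 has {A,B,F} — only E is left for (r1,c4).
row 2 has {A,B,C,E}; column 3 has {A,B,C,E,F} — only D is left for (r2,c3).
row 2 has {A,B,C,D,E}; column 5 has {B,C,D,E} — only F is left for (r2,c5).
row 4 has {A,C,D,F}; column 2 has {A,C,D,E} — only B is left for (r4,c2).
row 4 has {A,B,C,D,F}; column 6 has {A,C,D} — only E is left for (r4,c6).
row 5 has {A,B,D,E}; column 4 has {A,B,E,F} — only C is left for (r5,c4).
row 5 has {A,B,C,D,E}; column 6 has {A,C,D,E} — only F is left for (r5,c6).
row 6 has {E}; column 1 has {A,B,D,E,F} — only C is left for (r6,c1).
row 6 has {C,E}; column 2 has {A,B,C,D,E} — only F is left for (r6,c2).
row 6 has {C,E,F}; column 4 has {A,B,C,E,F} — only D is left for (r6,c4).
row 6 has {C,D,E,F}; column 5 has {B,C,D,E,F} — only A is left for (r6,c5).
row 6 has {A,C,D,E,F}; column 6 has {A,C,D,E,F}; the diagonal has {A,C,D,E,F} — only B is left for (r6,c6).

A C F E B D / B E D A F C / F D C B E A / D B A F C E / E A B C D F / C F E D A B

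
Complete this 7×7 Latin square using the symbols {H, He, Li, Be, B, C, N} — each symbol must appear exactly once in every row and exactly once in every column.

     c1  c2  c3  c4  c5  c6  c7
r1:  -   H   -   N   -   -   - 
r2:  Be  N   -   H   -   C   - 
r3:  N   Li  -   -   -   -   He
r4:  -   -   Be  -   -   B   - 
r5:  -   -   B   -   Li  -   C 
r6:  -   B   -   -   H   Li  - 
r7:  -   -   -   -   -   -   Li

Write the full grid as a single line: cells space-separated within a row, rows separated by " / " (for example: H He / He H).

Li H C N B He Be / Be N Li H He C B / N Li H B C Be He / He C Be Li N B H / H Be B He Li N C / C B He Be H Li N / B He N C Be H Li

(r2,c7) = B
(r1,c7) = Be
(r2,c5) = He
(r6,c7) = N
(r1,c6) = He
(r2,c3) = Li
(r4,c7) = H
(r1,c3) = C
(r1,c5) = B
(r3,c3) = H
(r3,c6) = Be
(r6,c3) = He
(r7,c3) = N
(r7,c6) = H
(r1,c1) = Li
(r3,c5) = C
(r4,c5) = N
(r5,c6) = N
(r6,c1) = C
(r6,c4) = Be
(r7,c5) = Be
(r3,c4) = B
(r4,c1) = He
(r4,c2) = C
(r4,c4) = Li
(r5,c1) = H
(r5,c4) = He
(r7,c1) = B
(r7,c2) = He
(r7,c4) = C
(r5,c2) = Be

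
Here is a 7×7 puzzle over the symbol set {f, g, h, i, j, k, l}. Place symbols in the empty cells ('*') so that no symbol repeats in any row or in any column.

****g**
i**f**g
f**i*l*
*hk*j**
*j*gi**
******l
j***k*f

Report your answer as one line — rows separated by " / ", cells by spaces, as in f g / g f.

h f l k g i j / i k h f l j g / f g j i h l k / g h k l j f i / l j f g i k h / k i g j f h l / j l i h k g f

row 3 has {f,i,l}; column 5 has {g,i,j,k} — only h is left for (r3,c5).
row 4 has {h,j,k}; column 4 has {f,g,i} — only l is left for (r4,c4).
row 4 has {h,j,k,l}; column 7 has {f,g,l} — only i is left for (r4,c7).
row 6 has {l}; column 5 has {g,h,i,j,k} — only f is left for (r6,c5).
row 7 has {f,j,k}; column 4 has {f,g,i,l} — only h is left for (r7,c4).
row 2 has {f,g,i}; column 5 has {f,g,h,i,j,k} — only l is left for (r2,c5).
row 4 has {h,i,j,k,l}; column 1 has {f,i,j} — only g is left for (r4,c1).
row 4 has {g,h,i,j,k,l}; column 6 has {l} — only f is left for (r4,c6).
row 2 has {f,g,i,l}; column 2 has {h,j} — only k is left for (r2,c2).
row 3 has {f,h,i,l}; column 2 has {h,j,k} — only g is left for (r3,c2).
row 3 has {f,g,h,i,l}; column 3 has {k} — only j is left for (r3,c3).
row 3 has {f,g,h,i,j,l}; column 7 has {f,g,i,l} — only k is left for (r3,c7).
row 5 has {g,i,j}; column 7 has {f,g,i,k,l} — only h is left for (r5,c7).
row 6 has {f,l}; column 2 has {g,h,j,k} — only i is left for (r6,c2).
row 7 has {f,h,j,k}; column 2 has {g,h,i,j,k} — only l is left for (r7,c2).
row 1 has {g}; column 2 has {g,h,i,j,k,l} — only f is left for (r1,c2).
row 1 has {f,g}; column 7 has {f,g,h,i,k,l} — only j is left for (r1,c7).
row 2 has {f,g,i,k,l}; column 3 has {j,k} — only h is left for (r2,c3).
row 2 has {f,g,h,i,k,l}; column 6 has {f,l} — only j is left for (r2,c6).
row 5 has {g,h,i,j}; column 6 has {f,j,l} — only k is left for (r5,c6).
row 6 has {f,i,l}; column 3 has {h,j,k} — only g is left for (r6,c3).
row 6 has {f,g,i,l}; column 6 has {f,j,k,l} — only h is left for (r6,c6).
row 7 has {f,h,j,k,l}; column 3 has {g,h,j,k} — only i is left for (r7,c3).
row 7 has {f,h,i,j,k,l}; column 6 has {f,h,j,k,l} — only g is left for (r7,c6).
row 1 has {f,g,j}; column 3 has {g,h,i,j,k} — only l is left for (r1,c3).
row 1 has {f,g,j,l}; column 4 has {f,g,h,i,l} — only k is left for (r1,c4).
row 1 has {f,g,j,k,l}; column 6 has {f,g,h,j,k,l} — only i is left for (r1,c6).
row 5 has {g,h,i,j,k}; column 1 has {f,g,i,j} — only l is left for (r5,c1).
row 5 has {g,h,i,j,k,l}; column 3 has {g,h,i,j,k,l} — only f is left for (r5,c3).
row 6 has {f,g,h,i,l}; column 1 has {f,g,i,j,l} — only k is left for (r6,c1).
row 6 has {f,g,h,i,k,l}; column 4 has {f,g,h,i,k,l} — only j is left for (r6,c4).
row 1 has {f,g,i,j,k,l}; column 1 has {f,g,i,j,k,l} — only h is left for (r1,c1).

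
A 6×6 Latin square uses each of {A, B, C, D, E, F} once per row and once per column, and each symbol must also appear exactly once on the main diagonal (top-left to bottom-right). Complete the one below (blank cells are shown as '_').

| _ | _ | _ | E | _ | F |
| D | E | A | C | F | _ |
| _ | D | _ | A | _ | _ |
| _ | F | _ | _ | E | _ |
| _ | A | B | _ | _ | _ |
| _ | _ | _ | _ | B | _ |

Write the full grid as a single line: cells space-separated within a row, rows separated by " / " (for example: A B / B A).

C B D E A F / D E A C F B / B D F A C E / A F C B E D / E A B F D C / F C E D B A

(r2,c6) = B
(r3,c5) = C
(r3,c6) = E
(r5,c5) = D
(r5,c6) = C
(r6,c2) = C
(r6,c6) = A
(r1,c2) = B
(r1,c5) = A
(r3,c3) = F
(r4,c4) = B
(r4,c6) = D
(r5,c4) = F
(r6,c4) = D
(r1,c1) = C
(r1,c3) = D
(r3,c1) = B
(r4,c1) = A
(r4,c3) = C
(r5,c1) = E
(r6,c1) = F
(r6,c3) = E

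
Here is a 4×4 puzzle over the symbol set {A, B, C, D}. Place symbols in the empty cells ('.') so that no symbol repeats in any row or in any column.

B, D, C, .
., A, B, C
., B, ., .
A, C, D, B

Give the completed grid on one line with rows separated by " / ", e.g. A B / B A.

B D C A / D A B C / C B A D / A C D B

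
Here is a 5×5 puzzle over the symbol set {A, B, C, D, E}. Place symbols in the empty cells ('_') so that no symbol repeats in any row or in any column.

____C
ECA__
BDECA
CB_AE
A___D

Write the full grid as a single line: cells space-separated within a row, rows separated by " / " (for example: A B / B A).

(r1,c1): row 1 has {C}; column 1 has {A,B,C,E}, so it must be D.
(r1,c3): row 1 has {C,D}; column 3 has {A,E}, so it must be B.
(r1,c4): row 1 has {B,C,D}; column 4 has {A,C}, so it must be E.
(r2,c5): row 2 has {A,C,E}; column 5 has {A,C,D,E}, so it must be B.
(r4,c3): row 4 has {A,B,C,E}; column 3 has {A,B,E}, so it must be D.
(r5,c2): row 5 has {A,D}; column 2 has {B,C,D}, so it must be E.
(r5,c3): row 5 has {A,D,E}; column 3 has {A,B,D,E}, so it must be C.
(r5,c4): row 5 has {A,C,D,E}; column 4 has {A,C,E}, so it must be B.
(r1,c2): row 1 has {B,C,D,E}; column 2 has {B,C,D,E}, so it must be A.
(r2,c4): row 2 has {A,B,C,E}; column 4 has {A,B,C,E}, so it must be D.

D A B E C / E C A D B / B D E C A / C B D A E / A E C B D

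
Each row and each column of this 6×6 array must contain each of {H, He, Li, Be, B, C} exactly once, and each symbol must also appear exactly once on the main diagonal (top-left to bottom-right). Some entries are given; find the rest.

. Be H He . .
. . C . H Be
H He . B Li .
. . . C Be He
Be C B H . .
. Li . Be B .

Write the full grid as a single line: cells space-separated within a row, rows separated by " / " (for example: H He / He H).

Li Be H He C B / He B C Li H Be / H He Be B Li C / B H Li C Be He / Be C B H He Li / C Li He Be B H

At row 1, column 5: row 1 has {H,He,Be}; column 5 has {H,Li,Be,B}; that leaves C.
At row 2, column 2: row 2 has {H,Be,C}; column 2 has {He,Li,Be,C}; the diagonal has {C}; that leaves B.
At row 2, column 4: row 2 has {H,Be,B,C}; column 4 has {H,He,Be,B,C}; that leaves Li.
At row 3, column 3: row 3 has {H,He,Li,B}; column 3 has {H,B,C}; the diagonal has {B,C}; that leaves Be.
At row 3, column 6: row 3 has {H,He,Li,Be,B}; column 6 has {He,Be}; that leaves C.
At row 4, column 2: row 4 has {He,Be,C}; column 2 has {He,Li,Be,B,C}; that leaves H.
At row 4, column 3: row 4 has {H,He,Be,C}; column 3 has {H,Be,B,C}; that leaves Li.
At row 5, column 5: row 5 has {H,Be,B,C}; column 5 has {H,Li,Be,B,C}; the diagonal has {Be,B,C}; that leaves He.
At row 5, column 6: row 5 has {H,He,Be,B,C}; column 6 has {He,Be,C}; that leaves Li.
At row 6, column 3: row 6 has {Li,Be,B}; column 3 has {H,Li,Be,B,C}; that leaves He.
At row 6, column 6: row 6 has {He,Li,Be,B}; column 6 has {He,Li,Be,C}; the diagonal has {He,Be,B,C}; that leaves H.
At row 1, column 1: row 1 has {H,He,Be,C}; column 1 has {H,Be}; the diagonal has {H,He,Be,B,C}; that leaves Li.
At row 1, column 6: row 1 has {H,He,Li,Be,C}; column 6 has {H,He,Li,Be,C}; that leaves B.
At row 2, column 1: row 2 has {H,Li,Be,B,C}; column 1 has {H,Li,Be}; that leaves He.
At row 4, column 1: row 4 has {H,He,Li,Be,C}; column 1 has {H,He,Li,Be}; that leaves B.
At row 6, column 1: row 6 has {H,He,Li,Be,B}; column 1 has {H,He,Li,Be,B}; that leaves C.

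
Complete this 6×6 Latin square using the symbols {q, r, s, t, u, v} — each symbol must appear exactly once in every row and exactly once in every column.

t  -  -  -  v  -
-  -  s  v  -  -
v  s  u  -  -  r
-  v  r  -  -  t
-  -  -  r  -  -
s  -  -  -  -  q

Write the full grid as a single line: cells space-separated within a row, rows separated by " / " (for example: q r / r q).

(r1,c3): row 1 has {t,v}; column 3 has {r,s,u}, so it must be q.
(r2,c6): row 2 has {s,v}; column 6 has {q,r,t}, so it must be u.
(r1,c6): row 1 has {q,t,v}; column 6 has {q,r,t,u}, so it must be s.
(r5,c6): row 5 has {r}; column 6 has {q,r,s,t,u}, so it must be v.
(r1,c4): row 1 has {q,s,t,v}; column 4 has {r,v}, so it must be u.
(r5,c3): row 5 has {r,v}; column 3 has {q,r,s,u}, so it must be t.
(r6,c3): row 6 has {q,s}; column 3 has {q,r,s,t,u}, so it must be v.
(r6,c4): row 6 has {q,s,v}; column 4 has {r,u,v}, so it must be t.
(r1,c2): row 1 has {q,s,t,u,v}; column 2 has {s,v}, so it must be r.
(r3,c4): row 3 has {r,s,u,v}; column 4 has {r,t,u,v}, so it must be q.
(r3,c5): row 3 has {q,r,s,u,v}; column 5 has {v}, so it must be t.
(r4,c4): row 4 has {r,t,v}; column 4 has {q,r,t,u,v}, so it must be s.
(r6,c2): row 6 has {q,s,t,v}; column 2 has {r,s,v}, so it must be u.
(r6,c5): row 6 has {q,s,t,u,v}; column 5 has {t,v}, so it must be r.
(r2,c5): row 2 has {s,u,v}; column 5 has {r,t,v}, so it must be q.
(r4,c5): row 4 has {r,s,t,v}; column 5 has {q,r,t,v}, so it must be u.
(r5,c2): row 5 has {r,t,v}; column 2 has {r,s,u,v}, so it must be q.
(r5,c5): row 5 has {q,r,t,v}; column 5 has {q,r,t,u,v}, so it must be s.
(r2,c1): row 2 has {q,s,u,v}; column 1 has {s,t,v}, so it must be r.
(r2,c2): row 2 has {q,r,s,u,v}; column 2 has {q,r,s,u,v}, so it must be t.
(r4,c1): row 4 has {r,s,t,u,v}; column 1 has {r,s,t,v}, so it must be q.
(r5,c1): row 5 has {q,r,s,t,v}; column 1 has {q,r,s,t,v}, so it must be u.

t r q u v s / r t s v q u / v s u q t r / q v r s u t / u q t r s v / s u v t r q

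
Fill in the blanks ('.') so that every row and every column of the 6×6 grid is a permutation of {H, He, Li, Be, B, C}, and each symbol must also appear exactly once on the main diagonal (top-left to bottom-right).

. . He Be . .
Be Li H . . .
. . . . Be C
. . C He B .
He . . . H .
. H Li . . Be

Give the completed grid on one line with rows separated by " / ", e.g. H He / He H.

(r3,c3) = B
(r4,c2) = Be
(r5,c3) = Be
(r1,c1) = C
(r1,c2) = B
(r1,c5) = Li
(r1,c6) = H
(r3,c2) = He
(r4,c6) = Li
(r5,c2) = C
(r5,c6) = B
(r6,c1) = B
(r6,c4) = C
(r6,c5) = He
(r2,c4) = B
(r2,c5) = C
(r2,c6) = He
(r4,c1) = H
(r5,c4) = Li
(r3,c1) = Li
(r3,c4) = H

C B He Be Li H / Be Li H B C He / Li He B H Be C / H Be C He B Li / He C Be Li H B / B H Li C He Be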